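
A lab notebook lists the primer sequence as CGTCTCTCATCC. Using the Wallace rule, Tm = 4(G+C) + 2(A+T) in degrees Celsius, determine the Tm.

38°C

Counting bases: G=1, C=6, A=1, T=4
So N_AT = 5 and N_GC = 7.
Tm = 2(5) + 4(7) = 10 + 28 = 38°C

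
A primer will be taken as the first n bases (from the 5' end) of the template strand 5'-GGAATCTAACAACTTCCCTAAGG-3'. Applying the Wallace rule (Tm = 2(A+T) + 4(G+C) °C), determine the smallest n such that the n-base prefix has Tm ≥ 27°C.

n = 10

First 9 bases: GGAATCTAA → Tm = 24°C (< 27°C)
First 10 bases: GGAATCTAAC → Tm = 28°C (≥ 27°C)
Since every base adds ≥2°C, Tm only increases with n, so the threshold is first crossed at n = 10.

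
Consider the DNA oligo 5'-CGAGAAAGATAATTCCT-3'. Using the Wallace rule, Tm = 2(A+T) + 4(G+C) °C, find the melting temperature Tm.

46°C

Base counts: C=3, A=7, T=4, G=3
A+T = 11, G+C = 6
Tm = 2×11 + 4×6 = 46°C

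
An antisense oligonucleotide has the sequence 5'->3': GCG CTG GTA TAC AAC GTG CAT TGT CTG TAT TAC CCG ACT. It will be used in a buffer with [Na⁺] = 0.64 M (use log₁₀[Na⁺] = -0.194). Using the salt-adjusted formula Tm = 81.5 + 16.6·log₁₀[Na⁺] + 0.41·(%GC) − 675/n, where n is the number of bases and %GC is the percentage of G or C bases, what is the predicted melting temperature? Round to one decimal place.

80.9°C

Length n = 39. Counting bases: G=9, C=10, A=8, T=12
G+C = 19, so %GC = 19/39 × 100 = 48.718%
Salt term: 16.6 × (-0.194) = -3.22
GC term: 0.41 × 48.718 = 19.974; length term: −675/39 = −17.308
Tm = 81.5 + (-3.22) + 19.974 − 17.308 = 80.946 → 80.9°C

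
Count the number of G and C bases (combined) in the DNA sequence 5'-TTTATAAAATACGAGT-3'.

3

Scanning the sequence gives T=6, A=7, G=2, C=1.
G+C = 2 + 1 = 3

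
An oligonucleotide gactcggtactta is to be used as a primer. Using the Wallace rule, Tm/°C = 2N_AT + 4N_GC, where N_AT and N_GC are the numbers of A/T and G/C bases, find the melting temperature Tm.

38°C

Counting bases: G=3, T=4, C=3, A=3
A+T = 7, G+C = 6
Tm = 2(7) + 4(6) = 14 + 24 = 38°C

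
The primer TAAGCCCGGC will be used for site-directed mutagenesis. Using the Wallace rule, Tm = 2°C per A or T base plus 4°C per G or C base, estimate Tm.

Base counts: G=3, T=1, C=4, A=2
AT pairs contribute 3, GC pairs contribute 7.
Tm = 4·7 + 2·3 = 28 + 6 = 34°C

34°C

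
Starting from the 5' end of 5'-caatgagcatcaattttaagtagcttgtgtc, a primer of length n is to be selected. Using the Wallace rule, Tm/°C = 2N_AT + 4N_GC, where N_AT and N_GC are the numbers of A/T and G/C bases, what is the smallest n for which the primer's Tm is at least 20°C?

n = 7

First 6 bases: CAATGA → Tm = 16°C (< 20°C)
First 7 bases: CAATGAG → Tm = 20°C (≥ 20°C)
Each additional base adds 2°C (A/T) or 4°C (G/C), so Tm is non-decreasing in n; n = 7 is the first length to reach 20°C.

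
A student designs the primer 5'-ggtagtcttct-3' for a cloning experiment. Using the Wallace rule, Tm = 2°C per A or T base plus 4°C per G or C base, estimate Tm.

Scanning the sequence gives A=1, G=3, T=5, C=2.
So N_AT = 6 and N_GC = 5.
Tm = 2(6) + 4(5) = 12 + 20 = 32°C

32°C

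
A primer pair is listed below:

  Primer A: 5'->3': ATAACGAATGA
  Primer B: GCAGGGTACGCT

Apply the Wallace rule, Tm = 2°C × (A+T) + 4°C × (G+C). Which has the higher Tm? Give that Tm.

Primer B, 40°C

Primer A: A+T=8, G+C=3 → Tm = 2(8)+4(3) = 28°C
Primer B: A+T=4, G+C=8 → Tm = 2(4)+4(8) = 40°C
28°C vs 40°C → primer B is higher.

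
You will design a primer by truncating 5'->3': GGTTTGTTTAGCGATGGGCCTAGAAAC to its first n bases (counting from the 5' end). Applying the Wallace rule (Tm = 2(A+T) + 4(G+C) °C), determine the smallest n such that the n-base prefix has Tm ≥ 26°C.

First 9 bases: GGTTTGTTT → Tm = 24°C (< 26°C)
First 10 bases: GGTTTGTTTA → Tm = 26°C (≥ 26°C)
Each additional base adds 2°C (A/T) or 4°C (G/C), so Tm is non-decreasing in n; n = 10 is the first length to reach 26°C.

n = 10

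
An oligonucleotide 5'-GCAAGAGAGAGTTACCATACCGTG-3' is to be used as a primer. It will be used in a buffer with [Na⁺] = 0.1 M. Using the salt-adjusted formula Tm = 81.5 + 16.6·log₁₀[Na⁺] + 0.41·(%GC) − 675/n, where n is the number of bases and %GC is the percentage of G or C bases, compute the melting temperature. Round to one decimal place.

57.3°C

Length n = 24. Base counts: C=5, A=8, G=7, T=4
G+C = 12, so %GC = 12/24 × 100 = 50%
Salt term: 16.6 × (-1) = -16.6
GC term: 0.41 × 50 = 20.5; length term: −675/24 = −28.125
Tm = 81.5 + (-16.6) + 20.5 − 28.125 = 57.275 → 57.3°C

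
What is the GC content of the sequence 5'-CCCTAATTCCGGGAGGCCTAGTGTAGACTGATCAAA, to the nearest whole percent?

50%

Scanning the sequence gives G=9, T=8, C=9, A=10.
G+C = 9 + 9 = 18 out of 36 bases
%GC = 18/36 × 100 = 50% ≈ 50%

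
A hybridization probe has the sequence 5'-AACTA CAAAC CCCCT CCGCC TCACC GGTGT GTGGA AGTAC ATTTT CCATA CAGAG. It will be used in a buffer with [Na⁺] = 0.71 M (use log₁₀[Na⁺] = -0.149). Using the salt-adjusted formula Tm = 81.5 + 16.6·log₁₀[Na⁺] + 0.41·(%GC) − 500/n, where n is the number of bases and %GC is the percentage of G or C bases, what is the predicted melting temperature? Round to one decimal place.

90.8°C

Length n = 55. Counting bases: G=10, A=15, T=12, C=18
G+C = 28, so %GC = 28/55 × 100 = 50.909%
Salt term: 16.6 × (-0.149) = -2.473
GC term: 0.41 × 50.909 = 20.873; length term: −500/55 = −9.091
Tm = 81.5 + (-2.473) + 20.873 − 9.091 = 90.809 → 90.8°C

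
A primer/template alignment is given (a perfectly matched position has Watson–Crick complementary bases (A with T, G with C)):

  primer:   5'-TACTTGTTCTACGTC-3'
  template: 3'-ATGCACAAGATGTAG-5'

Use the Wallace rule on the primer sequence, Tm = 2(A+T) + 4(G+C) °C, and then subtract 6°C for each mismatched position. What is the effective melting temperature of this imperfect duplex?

30°C

Primer base counts: A=2, T=7, G=2, C=4 → A+T=9, G+C=6
Perfect-match Tm = 2(9) + 4(6) = 18 + 24 = 42°C
Mismatches (positions where the bases are not complementary): 2 (at positions 4, 13)
Effective Tm = 42 − 2×6 = 42 − 12 = 30°C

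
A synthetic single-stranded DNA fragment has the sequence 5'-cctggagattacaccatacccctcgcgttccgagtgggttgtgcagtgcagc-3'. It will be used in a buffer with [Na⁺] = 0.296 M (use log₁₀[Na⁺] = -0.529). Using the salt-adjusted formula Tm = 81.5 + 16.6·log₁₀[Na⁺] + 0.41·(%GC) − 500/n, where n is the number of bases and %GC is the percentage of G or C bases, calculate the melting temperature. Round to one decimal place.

Length n = 52. Counting bases: T=12, C=16, G=15, A=9
G+C = 31, so %GC = 31/52 × 100 = 59.615%
Salt term: 16.6 × (-0.529) = -8.781
GC term: 0.41 × 59.615 = 24.442; length term: −500/52 = −9.615
Tm = 81.5 + (-8.781) + 24.442 − 9.615 = 87.546 → 87.5°C

87.5°C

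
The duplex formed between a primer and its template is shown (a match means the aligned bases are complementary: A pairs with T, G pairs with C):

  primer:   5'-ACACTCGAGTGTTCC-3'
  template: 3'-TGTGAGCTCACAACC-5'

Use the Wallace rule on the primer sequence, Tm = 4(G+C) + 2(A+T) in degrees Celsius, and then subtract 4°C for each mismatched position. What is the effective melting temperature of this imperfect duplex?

38°C

Primer base counts: A=3, T=4, G=3, C=5 → A+T=7, G+C=8
Perfect-match Tm = 2(7) + 4(8) = 14 + 32 = 46°C
Mismatches (positions where the bases are not complementary): 2 (at positions 14, 15)
Effective Tm = 46 − 2×4 = 46 − 8 = 38°C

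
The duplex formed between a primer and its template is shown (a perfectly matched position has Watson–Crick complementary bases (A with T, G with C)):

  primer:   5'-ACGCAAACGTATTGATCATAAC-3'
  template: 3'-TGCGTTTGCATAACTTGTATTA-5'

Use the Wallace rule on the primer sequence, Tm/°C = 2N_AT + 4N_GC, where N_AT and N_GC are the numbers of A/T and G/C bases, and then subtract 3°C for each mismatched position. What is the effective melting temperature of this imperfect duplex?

54°C

Primer base counts: A=9, T=5, G=3, C=5 → A+T=14, G+C=8
Perfect-match Tm = 2(14) + 4(8) = 28 + 32 = 60°C
Mismatches (positions where the bases are not complementary): 2 (at positions 16, 22)
Effective Tm = 60 − 2×3 = 60 − 6 = 54°C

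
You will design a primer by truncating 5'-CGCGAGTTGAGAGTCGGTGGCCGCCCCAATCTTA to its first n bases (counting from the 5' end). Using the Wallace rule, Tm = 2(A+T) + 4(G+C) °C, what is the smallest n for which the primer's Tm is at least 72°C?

n = 22

First 21 bases: CGCGAGTTGAGAGTCGGTGGC → Tm = 70°C (< 72°C)
First 22 bases: CGCGAGTTGAGAGTCGGTGGCC → Tm = 74°C (≥ 72°C)
Each additional base adds 2°C (A/T) or 4°C (G/C), so Tm is non-decreasing in n; n = 22 is the first length to reach 72°C.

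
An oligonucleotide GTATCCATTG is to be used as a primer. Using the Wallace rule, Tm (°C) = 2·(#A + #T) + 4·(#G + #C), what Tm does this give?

28°C

Counting bases: A=2, C=2, T=4, G=2
AT pairs contribute 6, GC pairs contribute 4.
Tm = 4·4 + 2·6 = 16 + 12 = 28°C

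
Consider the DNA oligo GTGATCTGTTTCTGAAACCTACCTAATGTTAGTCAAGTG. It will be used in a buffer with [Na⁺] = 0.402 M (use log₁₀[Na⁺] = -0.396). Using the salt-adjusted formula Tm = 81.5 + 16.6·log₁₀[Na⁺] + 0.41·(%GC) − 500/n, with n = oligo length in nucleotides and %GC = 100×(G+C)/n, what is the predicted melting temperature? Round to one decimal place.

Length n = 39. C=7, T=14, A=10, G=8
G+C = 15, so %GC = 15/39 × 100 = 38.462%
Salt term: 16.6 × (-0.396) = -6.574
GC term: 0.41 × 38.462 = 15.769; length term: −500/39 = −12.821
Tm = 81.5 + (-6.574) + 15.769 − 12.821 = 77.874 → 77.9°C

77.9°C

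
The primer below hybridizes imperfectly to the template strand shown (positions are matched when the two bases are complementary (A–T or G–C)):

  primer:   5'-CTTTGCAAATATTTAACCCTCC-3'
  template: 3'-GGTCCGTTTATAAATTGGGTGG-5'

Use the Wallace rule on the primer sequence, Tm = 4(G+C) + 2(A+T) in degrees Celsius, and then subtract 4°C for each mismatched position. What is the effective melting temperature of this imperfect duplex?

Primer base counts: A=6, T=8, G=1, C=7 → A+T=14, G+C=8
Perfect-match Tm = 2(14) + 4(8) = 28 + 32 = 60°C
Mismatches (positions where the bases are not complementary): 4 (at positions 2, 3, 4, 20)
Effective Tm = 60 − 4×4 = 60 − 16 = 44°C

44°C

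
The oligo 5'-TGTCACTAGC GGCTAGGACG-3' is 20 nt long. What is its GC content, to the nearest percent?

Scanning the sequence gives A=4, G=7, T=4, C=5.
G+C = 7 + 5 = 12 out of 20 bases
%GC = 12/20 × 100 = 60% ≈ 60%

60%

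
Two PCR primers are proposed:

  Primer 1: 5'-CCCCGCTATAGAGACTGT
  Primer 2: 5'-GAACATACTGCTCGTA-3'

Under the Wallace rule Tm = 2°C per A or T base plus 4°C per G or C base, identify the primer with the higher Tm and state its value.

Primer 1: A+T=8, G+C=10 → Tm = 2(8)+4(10) = 56°C
Primer 2: A+T=9, G+C=7 → Tm = 2(9)+4(7) = 46°C
56°C vs 46°C → primer 1 is higher.

Primer 1, 56°C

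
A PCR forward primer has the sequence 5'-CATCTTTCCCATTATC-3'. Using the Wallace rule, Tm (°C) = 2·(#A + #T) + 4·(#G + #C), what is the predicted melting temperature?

44°C

Base counts: T=7, A=3, C=6, G=0
So N_AT = 10 and N_GC = 6.
Tm = 2(10) + 4(6) = 20 + 24 = 44°C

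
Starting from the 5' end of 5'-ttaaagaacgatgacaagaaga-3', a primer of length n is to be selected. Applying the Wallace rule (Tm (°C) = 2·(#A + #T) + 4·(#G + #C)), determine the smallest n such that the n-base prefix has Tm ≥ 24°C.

n = 10

First 9 bases: TTAAAGAAC → Tm = 22°C (< 24°C)
First 10 bases: TTAAAGAACG → Tm = 26°C (≥ 24°C)
Each additional base adds 2°C (A/T) or 4°C (G/C), so Tm is non-decreasing in n; n = 10 is the first length to reach 24°C.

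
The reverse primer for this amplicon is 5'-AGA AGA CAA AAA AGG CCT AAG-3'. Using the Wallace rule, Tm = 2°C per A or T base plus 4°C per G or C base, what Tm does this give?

58°C

Counting bases: A=12, C=3, G=5, T=1
A+T = 13, G+C = 8
Tm = 2×13 + 4×8 = 58°C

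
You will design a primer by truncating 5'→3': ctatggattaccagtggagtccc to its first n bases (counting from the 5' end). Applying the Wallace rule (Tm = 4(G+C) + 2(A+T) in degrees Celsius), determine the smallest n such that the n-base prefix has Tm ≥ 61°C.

n = 21

First 20 bases: CTATGGATTACCAGTGGAGT → Tm = 58°C (< 61°C)
First 21 bases: CTATGGATTACCAGTGGAGTC → Tm = 62°C (≥ 61°C)
Since every base adds ≥2°C, Tm only increases with n, so the threshold is first crossed at n = 21.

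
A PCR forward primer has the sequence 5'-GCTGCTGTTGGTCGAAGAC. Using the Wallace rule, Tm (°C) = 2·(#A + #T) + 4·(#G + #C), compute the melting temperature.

Base counts: A=3, G=7, T=5, C=4
A+T = 8, G+C = 11
Tm = 2(8) + 4(11) = 16 + 44 = 60°C

60°C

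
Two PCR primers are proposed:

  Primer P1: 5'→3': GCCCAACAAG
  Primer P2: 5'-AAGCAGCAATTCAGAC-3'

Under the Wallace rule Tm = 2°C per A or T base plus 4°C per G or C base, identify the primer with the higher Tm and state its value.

Primer P2, 46°C

Primer P1: A+T=4, G+C=6 → Tm = 2(4)+4(6) = 32°C
Primer P2: A+T=9, G+C=7 → Tm = 2(9)+4(7) = 46°C
32°C vs 46°C → primer P2 is higher.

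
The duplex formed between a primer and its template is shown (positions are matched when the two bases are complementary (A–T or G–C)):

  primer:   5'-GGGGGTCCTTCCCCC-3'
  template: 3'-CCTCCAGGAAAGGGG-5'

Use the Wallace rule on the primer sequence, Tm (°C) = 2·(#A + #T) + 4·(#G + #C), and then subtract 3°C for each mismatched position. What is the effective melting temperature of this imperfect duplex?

48°C

Primer base counts: A=0, T=3, G=5, C=7 → A+T=3, G+C=12
Perfect-match Tm = 2(3) + 4(12) = 6 + 48 = 54°C
Mismatches (positions where the bases are not complementary): 2 (at positions 3, 11)
Effective Tm = 54 − 2×3 = 54 − 6 = 48°C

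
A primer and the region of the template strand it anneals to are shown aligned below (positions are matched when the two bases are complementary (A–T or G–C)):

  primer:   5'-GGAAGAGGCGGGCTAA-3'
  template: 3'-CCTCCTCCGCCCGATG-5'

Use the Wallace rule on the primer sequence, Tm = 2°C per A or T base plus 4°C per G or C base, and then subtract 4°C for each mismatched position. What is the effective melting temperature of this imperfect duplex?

44°C

Primer base counts: A=5, T=1, G=8, C=2 → A+T=6, G+C=10
Perfect-match Tm = 2(6) + 4(10) = 12 + 40 = 52°C
Mismatches (positions where the bases are not complementary): 2 (at positions 4, 16)
Effective Tm = 52 − 2×4 = 52 − 8 = 44°C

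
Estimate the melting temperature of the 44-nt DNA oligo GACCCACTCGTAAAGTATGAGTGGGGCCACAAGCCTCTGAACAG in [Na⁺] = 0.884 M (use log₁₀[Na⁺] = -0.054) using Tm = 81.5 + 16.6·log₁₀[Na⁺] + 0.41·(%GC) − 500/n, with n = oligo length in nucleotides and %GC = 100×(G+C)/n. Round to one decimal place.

Length n = 44. Counting bases: C=12, G=12, A=13, T=7
G+C = 24, so %GC = 24/44 × 100 = 54.545%
Salt term: 16.6 × (-0.054) = -0.896
GC term: 0.41 × 54.545 = 22.363; length term: −500/44 = −11.364
Tm = 81.5 + (-0.896) + 22.363 − 11.364 = 91.603 → 91.6°C

91.6°C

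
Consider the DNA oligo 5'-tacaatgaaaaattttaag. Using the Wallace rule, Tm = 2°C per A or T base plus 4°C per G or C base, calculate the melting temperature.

G=2, T=6, A=10, C=1
A+T = 16, G+C = 3
Tm = 2(16) + 4(3) = 32 + 12 = 44°C

44°C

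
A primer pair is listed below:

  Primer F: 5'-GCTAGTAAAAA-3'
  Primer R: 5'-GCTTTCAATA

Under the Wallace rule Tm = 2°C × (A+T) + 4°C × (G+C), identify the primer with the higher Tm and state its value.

Primer F, 28°C

Primer F: A+T=8, G+C=3 → Tm = 2(8)+4(3) = 28°C
Primer R: A+T=7, G+C=3 → Tm = 2(7)+4(3) = 26°C
28°C vs 26°C → primer F is higher.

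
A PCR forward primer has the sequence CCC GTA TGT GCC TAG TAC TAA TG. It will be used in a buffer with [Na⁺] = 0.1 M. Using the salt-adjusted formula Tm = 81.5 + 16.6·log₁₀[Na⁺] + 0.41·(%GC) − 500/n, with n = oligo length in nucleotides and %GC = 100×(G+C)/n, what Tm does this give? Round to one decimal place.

62.8°C

Length n = 23. Base counts: C=6, A=5, T=7, G=5
G+C = 11, so %GC = 11/23 × 100 = 47.826%
Salt term: 16.6 × (-1) = -16.6
GC term: 0.41 × 47.826 = 19.609; length term: −500/23 = −21.739
Tm = 81.5 + (-16.6) + 19.609 − 21.739 = 62.77 → 62.8°C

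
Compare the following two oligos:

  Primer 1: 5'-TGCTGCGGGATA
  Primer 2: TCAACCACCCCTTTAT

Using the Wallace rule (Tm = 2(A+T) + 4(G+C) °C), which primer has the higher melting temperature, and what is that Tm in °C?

Primer 1: A+T=5, G+C=7 → Tm = 2(5)+4(7) = 38°C
Primer 2: A+T=9, G+C=7 → Tm = 2(9)+4(7) = 46°C
38°C vs 46°C → primer 2 is higher.

Primer 2, 46°C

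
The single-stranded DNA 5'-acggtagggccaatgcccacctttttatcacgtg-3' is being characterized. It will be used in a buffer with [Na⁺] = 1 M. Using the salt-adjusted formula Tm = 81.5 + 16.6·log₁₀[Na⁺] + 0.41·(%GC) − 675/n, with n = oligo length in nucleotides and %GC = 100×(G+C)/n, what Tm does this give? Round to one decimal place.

Length n = 34. T=9, G=8, A=7, C=10
G+C = 18, so %GC = 18/34 × 100 = 52.941%
Salt term: 16.6 × (0) = 0
GC term: 0.41 × 52.941 = 21.706; length term: −675/34 = −19.853
Tm = 81.5 + (0) + 21.706 − 19.853 = 83.353 → 83.4°C

83.4°C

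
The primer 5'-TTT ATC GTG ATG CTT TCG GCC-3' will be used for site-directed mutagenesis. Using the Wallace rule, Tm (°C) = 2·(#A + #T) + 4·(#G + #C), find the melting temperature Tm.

A=2, C=5, G=5, T=9
AT pairs contribute 11, GC pairs contribute 10.
Tm = 4·10 + 2·11 = 40 + 22 = 62°C

62°C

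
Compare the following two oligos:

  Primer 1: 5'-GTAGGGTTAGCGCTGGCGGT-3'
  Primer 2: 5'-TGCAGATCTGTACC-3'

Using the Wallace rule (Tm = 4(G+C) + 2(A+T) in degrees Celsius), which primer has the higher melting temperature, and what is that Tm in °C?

Primer 1: A+T=7, G+C=13 → Tm = 2(7)+4(13) = 66°C
Primer 2: A+T=7, G+C=7 → Tm = 2(7)+4(7) = 42°C
66°C vs 42°C → primer 1 is higher.

Primer 1, 66°C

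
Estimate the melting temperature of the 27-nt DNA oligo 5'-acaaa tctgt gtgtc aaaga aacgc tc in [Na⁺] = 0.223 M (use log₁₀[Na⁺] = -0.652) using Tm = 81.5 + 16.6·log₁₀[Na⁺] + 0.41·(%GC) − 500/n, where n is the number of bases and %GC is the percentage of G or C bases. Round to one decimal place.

Length n = 27. Counting bases: T=6, A=10, C=6, G=5
G+C = 11, so %GC = 11/27 × 100 = 40.741%
Salt term: 16.6 × (-0.652) = -10.823
GC term: 0.41 × 40.741 = 16.704; length term: −500/27 = −18.519
Tm = 81.5 + (-10.823) + 16.704 − 18.519 = 68.862 → 68.9°C

68.9°C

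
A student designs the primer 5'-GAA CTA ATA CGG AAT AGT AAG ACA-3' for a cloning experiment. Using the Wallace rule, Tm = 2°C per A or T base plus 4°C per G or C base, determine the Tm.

Counting bases: G=5, A=12, C=3, T=4
AT pairs contribute 16, GC pairs contribute 8.
Tm = 4·8 + 2·16 = 32 + 32 = 64°C

64°C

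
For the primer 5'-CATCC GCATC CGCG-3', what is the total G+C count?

A=2, G=3, T=2, C=7
Total G or C: 3 + 7 = 10

10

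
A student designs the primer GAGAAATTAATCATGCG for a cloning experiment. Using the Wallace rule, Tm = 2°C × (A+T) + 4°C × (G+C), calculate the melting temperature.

Counting bases: T=4, G=4, A=7, C=2
A+T = 11, G+C = 6
Tm = 2(11) + 4(6) = 22 + 24 = 46°C

46°C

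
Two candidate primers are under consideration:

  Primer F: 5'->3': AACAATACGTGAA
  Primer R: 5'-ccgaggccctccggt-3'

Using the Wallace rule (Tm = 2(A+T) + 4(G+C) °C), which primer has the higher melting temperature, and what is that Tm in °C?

Primer F: A+T=9, G+C=4 → Tm = 2(9)+4(4) = 34°C
Primer R: A+T=3, G+C=12 → Tm = 2(3)+4(12) = 54°C
34°C vs 54°C → primer R is higher.

Primer R, 54°C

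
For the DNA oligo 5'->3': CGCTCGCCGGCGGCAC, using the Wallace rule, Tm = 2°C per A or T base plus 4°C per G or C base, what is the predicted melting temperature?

Scanning the sequence gives G=6, A=1, C=8, T=1.
AT pairs contribute 2, GC pairs contribute 14.
Tm = 2(2) + 4(14) = 4 + 56 = 60°C

60°C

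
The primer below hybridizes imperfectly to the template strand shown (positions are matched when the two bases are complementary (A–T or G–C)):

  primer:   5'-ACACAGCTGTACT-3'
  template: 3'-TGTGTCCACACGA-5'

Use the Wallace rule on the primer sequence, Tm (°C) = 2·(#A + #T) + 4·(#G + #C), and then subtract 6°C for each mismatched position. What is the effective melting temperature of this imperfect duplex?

26°C

Primer base counts: A=4, T=3, G=2, C=4 → A+T=7, G+C=6
Perfect-match Tm = 2(7) + 4(6) = 14 + 24 = 38°C
Mismatches (positions where the bases are not complementary): 2 (at positions 7, 11)
Effective Tm = 38 − 2×6 = 38 − 12 = 26°C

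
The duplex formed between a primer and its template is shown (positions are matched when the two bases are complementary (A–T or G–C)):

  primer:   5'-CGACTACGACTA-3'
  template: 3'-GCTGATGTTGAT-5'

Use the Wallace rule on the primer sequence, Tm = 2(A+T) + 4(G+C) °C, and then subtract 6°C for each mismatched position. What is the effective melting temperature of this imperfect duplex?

30°C

Primer base counts: A=4, T=2, G=2, C=4 → A+T=6, G+C=6
Perfect-match Tm = 2(6) + 4(6) = 12 + 24 = 36°C
Mismatches (positions where the bases are not complementary): 1 (at position 8)
Effective Tm = 36 − 1×6 = 36 − 6 = 30°C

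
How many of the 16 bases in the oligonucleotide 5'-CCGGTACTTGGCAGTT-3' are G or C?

9

Scanning the sequence gives T=5, A=2, G=5, C=4.
Total G or C: 5 + 4 = 9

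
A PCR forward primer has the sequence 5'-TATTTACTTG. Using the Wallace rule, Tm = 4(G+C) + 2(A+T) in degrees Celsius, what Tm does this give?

24°C

Counting bases: G=1, C=1, A=2, T=6
AT pairs contribute 8, GC pairs contribute 2.
Tm = 4·2 + 2·8 = 8 + 16 = 24°C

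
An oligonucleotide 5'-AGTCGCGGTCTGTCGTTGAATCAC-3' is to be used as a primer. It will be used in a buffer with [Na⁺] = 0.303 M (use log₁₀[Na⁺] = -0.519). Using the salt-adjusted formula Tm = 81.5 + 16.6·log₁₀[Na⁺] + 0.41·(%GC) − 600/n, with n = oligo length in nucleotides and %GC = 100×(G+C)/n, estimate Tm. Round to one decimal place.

Length n = 24. Scanning the sequence gives A=4, G=7, C=6, T=7.
G+C = 13, so %GC = 13/24 × 100 = 54.167%
Salt term: 16.6 × (-0.519) = -8.615
GC term: 0.41 × 54.167 = 22.208; length term: −600/24 = −25
Tm = 81.5 + (-8.615) + 22.208 − 25 = 70.093 → 70.1°C

70.1°C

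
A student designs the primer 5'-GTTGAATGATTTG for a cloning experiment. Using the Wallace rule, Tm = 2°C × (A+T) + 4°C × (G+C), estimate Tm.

34°C

Scanning the sequence gives G=4, A=3, T=6, C=0.
So N_AT = 9 and N_GC = 4.
Tm = 4·4 + 2·9 = 16 + 18 = 34°C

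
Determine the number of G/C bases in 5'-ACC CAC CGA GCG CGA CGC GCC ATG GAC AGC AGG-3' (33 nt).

24

Base counts: A=8, C=13, T=1, G=11
G+C = 11 + 13 = 24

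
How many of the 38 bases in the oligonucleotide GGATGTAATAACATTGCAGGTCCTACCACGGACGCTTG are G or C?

19

Scanning the sequence gives T=9, G=10, C=9, A=10.
G+C = 10 + 9 = 19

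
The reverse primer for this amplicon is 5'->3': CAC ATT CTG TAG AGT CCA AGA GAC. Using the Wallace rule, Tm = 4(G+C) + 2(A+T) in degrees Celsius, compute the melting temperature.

70°C

Base counts: A=8, C=6, G=5, T=5
AT pairs contribute 13, GC pairs contribute 11.
Tm = 4·11 + 2·13 = 44 + 26 = 70°C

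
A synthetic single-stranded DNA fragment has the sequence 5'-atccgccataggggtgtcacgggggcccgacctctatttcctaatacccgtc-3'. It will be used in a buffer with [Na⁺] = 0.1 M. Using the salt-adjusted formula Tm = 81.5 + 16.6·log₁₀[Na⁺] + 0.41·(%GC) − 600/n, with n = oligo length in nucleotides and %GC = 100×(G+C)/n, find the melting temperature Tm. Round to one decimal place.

Length n = 52. Counting bases: C=18, G=13, T=12, A=9
G+C = 31, so %GC = 31/52 × 100 = 59.615%
Salt term: 16.6 × (-1) = -16.6
GC term: 0.41 × 59.615 = 24.442; length term: −600/52 = −11.538
Tm = 81.5 + (-16.6) + 24.442 − 11.538 = 77.804 → 77.8°C

77.8°C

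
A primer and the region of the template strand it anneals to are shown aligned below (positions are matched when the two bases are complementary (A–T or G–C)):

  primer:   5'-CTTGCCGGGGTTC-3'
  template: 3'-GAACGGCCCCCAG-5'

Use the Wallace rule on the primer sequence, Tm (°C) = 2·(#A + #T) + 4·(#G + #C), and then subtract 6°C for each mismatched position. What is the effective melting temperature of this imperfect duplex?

38°C

Primer base counts: A=0, T=4, G=5, C=4 → A+T=4, G+C=9
Perfect-match Tm = 2(4) + 4(9) = 8 + 36 = 44°C
Mismatches (positions where the bases are not complementary): 1 (at position 11)
Effective Tm = 44 − 1×6 = 44 − 6 = 38°C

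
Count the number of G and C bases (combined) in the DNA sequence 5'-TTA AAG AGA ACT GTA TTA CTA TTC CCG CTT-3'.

10

Scanning the sequence gives C=6, G=4, T=11, A=9.
Total G or C: 4 + 6 = 10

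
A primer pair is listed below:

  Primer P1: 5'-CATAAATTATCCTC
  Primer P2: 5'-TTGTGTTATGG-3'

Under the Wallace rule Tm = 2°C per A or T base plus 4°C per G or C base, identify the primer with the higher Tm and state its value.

Primer P1, 36°C

Primer P1: A+T=10, G+C=4 → Tm = 2(10)+4(4) = 36°C
Primer P2: A+T=7, G+C=4 → Tm = 2(7)+4(4) = 30°C
36°C vs 30°C → primer P1 is higher.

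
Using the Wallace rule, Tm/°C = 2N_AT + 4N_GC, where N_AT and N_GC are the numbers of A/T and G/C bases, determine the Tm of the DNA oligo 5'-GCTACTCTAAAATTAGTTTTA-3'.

Base counts: G=2, C=3, T=9, A=7
A+T = 16, G+C = 5
Tm = 4·5 + 2·16 = 20 + 32 = 52°C

52°C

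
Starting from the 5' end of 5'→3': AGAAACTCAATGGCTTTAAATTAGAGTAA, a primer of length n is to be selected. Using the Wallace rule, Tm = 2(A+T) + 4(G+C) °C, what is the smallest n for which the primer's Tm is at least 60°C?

First 23 bases: AGAAACTCAATGGCTTTAAATTA → Tm = 58°C (< 60°C)
First 24 bases: AGAAACTCAATGGCTTTAAATTAG → Tm = 62°C (≥ 60°C)
Each additional base adds 2°C (A/T) or 4°C (G/C), so Tm is non-decreasing in n; n = 24 is the first length to reach 60°C.

n = 24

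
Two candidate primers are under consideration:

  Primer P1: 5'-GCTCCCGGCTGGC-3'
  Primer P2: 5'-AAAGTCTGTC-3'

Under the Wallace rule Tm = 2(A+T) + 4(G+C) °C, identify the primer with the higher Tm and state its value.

Primer P1, 48°C

Primer P1: A+T=2, G+C=11 → Tm = 2(2)+4(11) = 48°C
Primer P2: A+T=6, G+C=4 → Tm = 2(6)+4(4) = 28°C
48°C vs 28°C → primer P1 is higher.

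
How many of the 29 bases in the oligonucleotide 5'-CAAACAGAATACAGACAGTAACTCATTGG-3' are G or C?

11

Counting bases: C=6, T=5, G=5, A=13
Total G or C: 5 + 6 = 11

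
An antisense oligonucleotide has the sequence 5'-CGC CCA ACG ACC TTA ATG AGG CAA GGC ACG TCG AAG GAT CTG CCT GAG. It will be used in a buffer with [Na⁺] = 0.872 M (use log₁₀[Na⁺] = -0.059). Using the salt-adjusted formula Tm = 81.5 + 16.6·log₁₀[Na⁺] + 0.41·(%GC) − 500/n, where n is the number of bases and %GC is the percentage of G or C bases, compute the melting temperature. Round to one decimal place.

Length n = 48. Scanning the sequence gives A=13, T=7, C=14, G=14.
G+C = 28, so %GC = 28/48 × 100 = 58.333%
Salt term: 16.6 × (-0.059) = -0.979
GC term: 0.41 × 58.333 = 23.917; length term: −500/48 = −10.417
Tm = 81.5 + (-0.979) + 23.917 − 10.417 = 94.021 → 94.0°C

94.0°C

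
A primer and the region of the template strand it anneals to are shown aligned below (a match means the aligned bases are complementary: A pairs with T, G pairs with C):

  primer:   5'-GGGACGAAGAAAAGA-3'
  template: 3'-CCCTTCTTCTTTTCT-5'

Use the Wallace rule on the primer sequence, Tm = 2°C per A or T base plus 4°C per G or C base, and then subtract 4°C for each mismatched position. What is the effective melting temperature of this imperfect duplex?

Primer base counts: A=8, T=0, G=6, C=1 → A+T=8, G+C=7
Perfect-match Tm = 2(8) + 4(7) = 16 + 28 = 44°C
Mismatches (positions where the bases are not complementary): 1 (at position 5)
Effective Tm = 44 − 1×4 = 44 − 4 = 40°C

40°C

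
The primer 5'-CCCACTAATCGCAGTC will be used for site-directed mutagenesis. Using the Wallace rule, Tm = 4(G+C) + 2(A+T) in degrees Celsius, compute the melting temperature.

Base counts: G=2, C=7, T=3, A=4
A+T = 7, G+C = 9
Tm = 2×7 + 4×9 = 50°C

50°C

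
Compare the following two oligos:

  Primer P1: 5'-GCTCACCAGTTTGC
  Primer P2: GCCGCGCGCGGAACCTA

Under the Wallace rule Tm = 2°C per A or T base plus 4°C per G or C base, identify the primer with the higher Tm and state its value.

Primer P1: A+T=6, G+C=8 → Tm = 2(6)+4(8) = 44°C
Primer P2: A+T=4, G+C=13 → Tm = 2(4)+4(13) = 60°C
44°C vs 60°C → primer P2 is higher.

Primer P2, 60°C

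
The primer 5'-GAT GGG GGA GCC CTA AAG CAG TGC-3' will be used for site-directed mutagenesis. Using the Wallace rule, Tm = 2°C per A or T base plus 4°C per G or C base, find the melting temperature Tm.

C=5, G=10, A=6, T=3
So N_AT = 9 and N_GC = 15.
Tm = 2(9) + 4(15) = 18 + 60 = 78°C

78°C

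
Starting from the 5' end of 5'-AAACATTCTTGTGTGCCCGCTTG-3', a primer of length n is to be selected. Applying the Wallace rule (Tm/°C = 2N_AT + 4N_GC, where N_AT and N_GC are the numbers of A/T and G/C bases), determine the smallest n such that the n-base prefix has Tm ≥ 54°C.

n = 19

First 18 bases: AAACATTCTTGTGTGCCC → Tm = 52°C (< 54°C)
First 19 bases: AAACATTCTTGTGTGCCCG → Tm = 56°C (≥ 54°C)
Each additional base adds 2°C (A/T) or 4°C (G/C), so Tm is non-decreasing in n; n = 19 is the first length to reach 54°C.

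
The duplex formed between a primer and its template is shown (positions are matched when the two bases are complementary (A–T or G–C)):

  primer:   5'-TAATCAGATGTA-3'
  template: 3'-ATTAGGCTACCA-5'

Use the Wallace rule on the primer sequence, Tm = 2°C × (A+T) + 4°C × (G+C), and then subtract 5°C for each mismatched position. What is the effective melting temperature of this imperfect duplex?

Primer base counts: A=5, T=4, G=2, C=1 → A+T=9, G+C=3
Perfect-match Tm = 2(9) + 4(3) = 18 + 12 = 30°C
Mismatches (positions where the bases are not complementary): 3 (at positions 6, 11, 12)
Effective Tm = 30 − 3×5 = 30 − 15 = 15°C

15°C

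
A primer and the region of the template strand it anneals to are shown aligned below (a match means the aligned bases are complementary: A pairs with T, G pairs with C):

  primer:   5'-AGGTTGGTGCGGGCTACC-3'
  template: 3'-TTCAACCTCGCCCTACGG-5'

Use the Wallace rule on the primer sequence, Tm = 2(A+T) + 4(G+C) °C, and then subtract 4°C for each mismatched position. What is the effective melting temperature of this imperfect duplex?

Primer base counts: A=2, T=4, G=8, C=4 → A+T=6, G+C=12
Perfect-match Tm = 2(6) + 4(12) = 12 + 48 = 60°C
Mismatches (positions where the bases are not complementary): 4 (at positions 2, 8, 14, 16)
Effective Tm = 60 − 4×4 = 60 − 16 = 44°C

44°C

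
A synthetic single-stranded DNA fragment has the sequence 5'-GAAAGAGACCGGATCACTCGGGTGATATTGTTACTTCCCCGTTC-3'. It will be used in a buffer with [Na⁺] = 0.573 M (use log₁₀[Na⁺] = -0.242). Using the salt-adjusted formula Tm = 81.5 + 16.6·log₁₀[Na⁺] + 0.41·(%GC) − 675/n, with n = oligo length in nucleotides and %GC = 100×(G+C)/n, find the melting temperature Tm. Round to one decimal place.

Length n = 44. Scanning the sequence gives G=11, T=12, C=11, A=10.
G+C = 22, so %GC = 22/44 × 100 = 50%
Salt term: 16.6 × (-0.242) = -4.017
GC term: 0.41 × 50 = 20.5; length term: −675/44 = −15.341
Tm = 81.5 + (-4.017) + 20.5 − 15.341 = 82.642 → 82.6°C

82.6°C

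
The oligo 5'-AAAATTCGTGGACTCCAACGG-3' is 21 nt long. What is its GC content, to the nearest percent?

Counting bases: C=5, G=5, A=7, T=4
G+C = 5 + 5 = 10 out of 21 bases
%GC = 10/21 × 100 = 47.62% ≈ 48%

48%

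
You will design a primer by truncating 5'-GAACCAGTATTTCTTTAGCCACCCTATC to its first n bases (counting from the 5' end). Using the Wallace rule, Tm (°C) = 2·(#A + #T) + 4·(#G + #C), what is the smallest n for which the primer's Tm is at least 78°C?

n = 28

First 27 bases: GAACCAGTATTTCTTTAGCCACCCTAT → Tm = 76°C (< 78°C)
First 28 bases: GAACCAGTATTTCTTTAGCCACCCTATC → Tm = 80°C (≥ 78°C)
Each additional base adds 2°C (A/T) or 4°C (G/C), so Tm is non-decreasing in n; n = 28 is the first length to reach 78°C.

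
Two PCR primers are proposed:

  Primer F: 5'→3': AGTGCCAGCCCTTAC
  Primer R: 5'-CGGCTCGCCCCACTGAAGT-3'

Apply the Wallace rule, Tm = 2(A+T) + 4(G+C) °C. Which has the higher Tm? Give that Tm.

Primer F: A+T=6, G+C=9 → Tm = 2(6)+4(9) = 48°C
Primer R: A+T=6, G+C=13 → Tm = 2(6)+4(13) = 64°C
48°C vs 64°C → primer R is higher.

Primer R, 64°C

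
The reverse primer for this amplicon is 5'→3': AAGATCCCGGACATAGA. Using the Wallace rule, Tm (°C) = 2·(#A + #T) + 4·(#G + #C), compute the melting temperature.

50°C

T=2, G=4, A=7, C=4
AT pairs contribute 9, GC pairs contribute 8.
Tm = 2×9 + 4×8 = 50°C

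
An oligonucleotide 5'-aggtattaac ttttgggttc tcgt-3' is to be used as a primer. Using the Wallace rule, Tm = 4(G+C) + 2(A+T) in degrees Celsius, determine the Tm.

Counting bases: A=4, G=6, C=3, T=11
So N_AT = 15 and N_GC = 9.
Tm = 2×15 + 4×9 = 66°C

66°C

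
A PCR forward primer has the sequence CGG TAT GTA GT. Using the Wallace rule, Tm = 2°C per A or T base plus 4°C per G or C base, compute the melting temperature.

Counting bases: A=2, C=1, T=4, G=4
So N_AT = 6 and N_GC = 5.
Tm = 2×6 + 4×5 = 32°C

32°C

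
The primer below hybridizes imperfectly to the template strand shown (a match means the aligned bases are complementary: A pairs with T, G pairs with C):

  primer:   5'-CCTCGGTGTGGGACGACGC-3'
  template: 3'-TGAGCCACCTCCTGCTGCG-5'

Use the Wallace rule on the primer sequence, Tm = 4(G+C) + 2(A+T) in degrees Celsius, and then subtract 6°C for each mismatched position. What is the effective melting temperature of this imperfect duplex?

48°C

Primer base counts: A=2, T=3, G=8, C=6 → A+T=5, G+C=14
Perfect-match Tm = 2(5) + 4(14) = 10 + 56 = 66°C
Mismatches (positions where the bases are not complementary): 3 (at positions 1, 9, 10)
Effective Tm = 66 − 3×6 = 66 − 18 = 48°C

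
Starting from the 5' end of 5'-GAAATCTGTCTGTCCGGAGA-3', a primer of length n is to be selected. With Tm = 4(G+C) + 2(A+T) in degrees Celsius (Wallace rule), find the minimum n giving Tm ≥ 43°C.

First 14 bases: GAAATCTGTCTGTC → Tm = 40°C (< 43°C)
First 15 bases: GAAATCTGTCTGTCC → Tm = 44°C (≥ 43°C)
Since every base adds ≥2°C, Tm only increases with n, so the threshold is first crossed at n = 15.

n = 15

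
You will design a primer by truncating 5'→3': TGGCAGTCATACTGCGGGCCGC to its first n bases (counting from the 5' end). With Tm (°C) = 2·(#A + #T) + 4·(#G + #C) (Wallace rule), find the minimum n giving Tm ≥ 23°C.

n = 8

First 7 bases: TGGCAGT → Tm = 22°C (< 23°C)
First 8 bases: TGGCAGTC → Tm = 26°C (≥ 23°C)
Each additional base adds 2°C (A/T) or 4°C (G/C), so Tm is non-decreasing in n; n = 8 is the first length to reach 23°C.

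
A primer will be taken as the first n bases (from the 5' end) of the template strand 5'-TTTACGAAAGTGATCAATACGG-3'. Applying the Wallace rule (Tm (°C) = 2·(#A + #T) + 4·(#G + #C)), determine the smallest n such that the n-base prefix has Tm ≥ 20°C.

n = 8

First 7 bases: TTTACGA → Tm = 18°C (< 20°C)
First 8 bases: TTTACGAA → Tm = 20°C (≥ 20°C)
Since every base adds ≥2°C, Tm only increases with n, so the threshold is first crossed at n = 8.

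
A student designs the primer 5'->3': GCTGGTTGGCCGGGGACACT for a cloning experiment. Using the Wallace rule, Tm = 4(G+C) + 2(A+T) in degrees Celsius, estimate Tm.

Base counts: A=2, G=9, T=4, C=5
A+T = 6, G+C = 14
Tm = 2×6 + 4×14 = 68°C

68°C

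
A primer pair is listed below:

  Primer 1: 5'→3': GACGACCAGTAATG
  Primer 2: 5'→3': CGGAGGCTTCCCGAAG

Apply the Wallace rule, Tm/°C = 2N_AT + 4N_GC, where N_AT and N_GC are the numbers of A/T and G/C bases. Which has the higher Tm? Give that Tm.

Primer 1: A+T=7, G+C=7 → Tm = 2(7)+4(7) = 42°C
Primer 2: A+T=5, G+C=11 → Tm = 2(5)+4(11) = 54°C
42°C vs 54°C → primer 2 is higher.

Primer 2, 54°C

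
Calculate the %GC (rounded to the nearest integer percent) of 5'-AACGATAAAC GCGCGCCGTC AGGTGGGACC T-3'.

Counting bases: A=8, G=10, T=4, C=9
G+C = 10 + 9 = 19 out of 31 bases
%GC = 19/31 × 100 = 61.29% ≈ 61%

61%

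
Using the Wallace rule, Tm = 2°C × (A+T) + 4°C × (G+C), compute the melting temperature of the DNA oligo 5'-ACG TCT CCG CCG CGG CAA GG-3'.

Counting bases: G=7, T=2, C=8, A=3
AT pairs contribute 5, GC pairs contribute 15.
Tm = 2(5) + 4(15) = 10 + 60 = 70°C

70°C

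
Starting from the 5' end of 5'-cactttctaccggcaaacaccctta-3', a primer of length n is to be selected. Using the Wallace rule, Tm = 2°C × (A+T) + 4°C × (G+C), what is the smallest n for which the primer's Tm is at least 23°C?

n = 9

First 8 bases: CACTTTCT → Tm = 22°C (< 23°C)
First 9 bases: CACTTTCTA → Tm = 24°C (≥ 23°C)
Since every base adds ≥2°C, Tm only increases with n, so the threshold is first crossed at n = 9.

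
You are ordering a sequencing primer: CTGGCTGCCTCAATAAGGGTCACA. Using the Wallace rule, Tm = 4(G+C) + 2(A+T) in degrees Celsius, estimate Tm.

Scanning the sequence gives G=6, T=5, A=6, C=7.
A+T = 11, G+C = 13
Tm = 2(11) + 4(13) = 22 + 52 = 74°C

74°C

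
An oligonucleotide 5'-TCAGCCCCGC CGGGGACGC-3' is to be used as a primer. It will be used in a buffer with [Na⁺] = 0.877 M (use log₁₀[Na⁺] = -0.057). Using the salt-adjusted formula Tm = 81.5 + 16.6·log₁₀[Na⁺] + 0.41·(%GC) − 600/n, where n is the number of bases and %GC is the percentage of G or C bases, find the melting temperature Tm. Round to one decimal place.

Length n = 19. Counting bases: T=1, G=7, A=2, C=9
G+C = 16, so %GC = 16/19 × 100 = 84.211%
Salt term: 16.6 × (-0.057) = -0.946
GC term: 0.41 × 84.211 = 34.527; length term: −600/19 = −31.579
Tm = 81.5 + (-0.946) + 34.527 − 31.579 = 83.502 → 83.5°C

83.5°C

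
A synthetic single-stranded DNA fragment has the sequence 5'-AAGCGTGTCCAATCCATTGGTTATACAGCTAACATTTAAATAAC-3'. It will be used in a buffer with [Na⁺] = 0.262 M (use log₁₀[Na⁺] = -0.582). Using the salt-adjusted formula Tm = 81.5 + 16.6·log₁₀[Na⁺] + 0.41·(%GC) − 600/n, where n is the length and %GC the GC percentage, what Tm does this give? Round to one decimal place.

Length n = 44. Scanning the sequence gives T=13, G=6, A=16, C=9.
G+C = 15, so %GC = 15/44 × 100 = 34.091%
Salt term: 16.6 × (-0.582) = -9.661
GC term: 0.41 × 34.091 = 13.977; length term: −600/44 = −13.636
Tm = 81.5 + (-9.661) + 13.977 − 13.636 = 72.18 → 72.2°C

72.2°C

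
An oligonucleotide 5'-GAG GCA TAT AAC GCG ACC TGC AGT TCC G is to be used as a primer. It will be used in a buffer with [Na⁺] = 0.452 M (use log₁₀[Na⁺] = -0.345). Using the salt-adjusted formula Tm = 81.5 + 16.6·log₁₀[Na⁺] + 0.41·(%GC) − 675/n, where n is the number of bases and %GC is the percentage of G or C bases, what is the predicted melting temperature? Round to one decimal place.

75.1°C

Length n = 28. Scanning the sequence gives G=8, A=7, C=8, T=5.
G+C = 16, so %GC = 16/28 × 100 = 57.143%
Salt term: 16.6 × (-0.345) = -5.727
GC term: 0.41 × 57.143 = 23.429; length term: −675/28 = −24.107
Tm = 81.5 + (-5.727) + 23.429 − 24.107 = 75.095 → 75.1°C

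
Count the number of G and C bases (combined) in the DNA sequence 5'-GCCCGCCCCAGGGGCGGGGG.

C=8, T=0, G=11, A=1
Total G or C: 11 + 8 = 19

19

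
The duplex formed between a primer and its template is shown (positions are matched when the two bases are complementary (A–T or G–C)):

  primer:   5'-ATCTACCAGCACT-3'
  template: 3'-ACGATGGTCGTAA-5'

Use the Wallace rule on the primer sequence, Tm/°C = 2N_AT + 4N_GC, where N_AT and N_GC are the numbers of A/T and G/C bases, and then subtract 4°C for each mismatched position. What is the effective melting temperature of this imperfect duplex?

26°C

Primer base counts: A=4, T=3, G=1, C=5 → A+T=7, G+C=6
Perfect-match Tm = 2(7) + 4(6) = 14 + 24 = 38°C
Mismatches (positions where the bases are not complementary): 3 (at positions 1, 2, 12)
Effective Tm = 38 − 3×4 = 38 − 12 = 26°C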